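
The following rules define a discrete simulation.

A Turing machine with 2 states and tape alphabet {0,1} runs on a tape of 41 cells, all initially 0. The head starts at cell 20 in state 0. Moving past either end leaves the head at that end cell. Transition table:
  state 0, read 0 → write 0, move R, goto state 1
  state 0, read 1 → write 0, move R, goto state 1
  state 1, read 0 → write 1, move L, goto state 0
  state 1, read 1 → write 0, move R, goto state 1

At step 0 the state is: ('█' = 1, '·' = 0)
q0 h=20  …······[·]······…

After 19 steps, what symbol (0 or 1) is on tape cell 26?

0

step 0: q0 h=20  …······[·]······…
step 1: q1 h=21  …······[·]······…
step 2: q0 h=20  …······[·]█·····…
step 3: q1 h=21  …······[█]······…
step 4: q1 h=22  …······[·]······…
step 5: q0 h=21  …······[·]█·····…
step 6: q1 h=22  …······[█]······…
step 7: q1 h=23  …······[·]······…
step 8: q0 h=22  …······[·]█·····…
step 9: q1 h=23  …······[█]······…
step 10: q1 h=24  …······[·]······…
step 11: q0 h=23  …······[·]█·····…
step 12: q1 h=24  …······[█]······…
step 13: q1 h=25  …······[·]······…
step 14: q0 h=24  …······[·]█·····…
step 15: q1 h=25  …······[█]······…
step 16: q1 h=26  …······[·]······…
step 17: q0 h=25  …······[·]█·····…
step 18: q1 h=26  …······[█]······…
step 19: q1 h=27  …······[·]······…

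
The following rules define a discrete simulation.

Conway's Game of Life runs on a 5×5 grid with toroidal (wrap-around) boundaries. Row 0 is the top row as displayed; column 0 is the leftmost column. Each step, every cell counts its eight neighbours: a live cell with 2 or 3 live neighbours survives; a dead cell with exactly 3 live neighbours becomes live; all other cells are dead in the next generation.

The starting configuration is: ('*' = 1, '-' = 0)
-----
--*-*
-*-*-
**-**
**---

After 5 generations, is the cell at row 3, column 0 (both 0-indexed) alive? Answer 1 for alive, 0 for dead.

0

step 0: -----
--*-*
-*-*-
**-**
**---
step 1: **---
--**-
-*---
---*-
-**--
step 2: *--*-
*-*--
---*-
-*---
***--
step 3: *--*-
-***-
-**--
**---
*-*-*
step 4: *----
*--**
---*-
---**
--**-
step 5: ***--
*--*-
*-*--
----*
--**-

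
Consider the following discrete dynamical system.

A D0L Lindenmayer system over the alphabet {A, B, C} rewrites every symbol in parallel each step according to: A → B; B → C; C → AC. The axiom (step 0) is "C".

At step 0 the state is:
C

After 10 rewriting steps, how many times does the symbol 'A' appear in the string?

[0] C
[1] AC
[2] BAC
[3] CBAC
[4] ACCBAC
[5] BACACCBAC
[6] CBACBACACCBAC
[7] ACCBACCBACBACACCBAC
[8] BACACCBACACCBACCBACBACACCBAC
[9] CBACBACACCBACBACACCBACACCBACCBACBACACCBAC
[10] ACCBACCBACBACACCBACCBACBACACCBACBACACCBACACCBACCBACBACACCBAC

19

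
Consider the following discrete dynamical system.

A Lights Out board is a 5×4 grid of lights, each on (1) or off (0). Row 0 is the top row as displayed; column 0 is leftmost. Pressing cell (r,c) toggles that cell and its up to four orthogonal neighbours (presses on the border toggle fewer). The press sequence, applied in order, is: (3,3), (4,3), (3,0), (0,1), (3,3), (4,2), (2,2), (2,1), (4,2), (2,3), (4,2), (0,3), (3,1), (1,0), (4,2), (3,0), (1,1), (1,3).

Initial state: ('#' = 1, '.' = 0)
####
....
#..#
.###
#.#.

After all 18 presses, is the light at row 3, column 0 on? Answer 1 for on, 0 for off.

1

k=0  ####
....
#..#
.###
#.#.
k=1  ####
....
#...
.#..
#.##
k=2  ####
....
#...
.#.#
#...
k=3  ####
....
....
#..#
....
k=4  ...#
.#..
....
#..#
....
k=5  ...#
.#..
...#
#.#.
...#
k=6  ...#
.#..
...#
#...
.##.
k=7  ...#
.##.
.##.
#.#.
.##.
k=8  ...#
..#.
#...
###.
.##.
k=9  ...#
..#.
#...
##..
...#
k=10  ...#
..##
#.##
##.#
...#
k=11  ...#
..##
#.##
####
.##.
k=12  ..#.
..#.
#.##
####
.##.
k=13  ..#.
..#.
####
...#
..#.
k=14  #.#.
###.
.###
...#
..#.
k=15  #.#.
###.
.###
..##
.#.#
k=16  #.#.
###.
####
####
##.#
k=17  ###.
....
#.##
####
##.#
k=18  ####
..##
#.#.
####
##.#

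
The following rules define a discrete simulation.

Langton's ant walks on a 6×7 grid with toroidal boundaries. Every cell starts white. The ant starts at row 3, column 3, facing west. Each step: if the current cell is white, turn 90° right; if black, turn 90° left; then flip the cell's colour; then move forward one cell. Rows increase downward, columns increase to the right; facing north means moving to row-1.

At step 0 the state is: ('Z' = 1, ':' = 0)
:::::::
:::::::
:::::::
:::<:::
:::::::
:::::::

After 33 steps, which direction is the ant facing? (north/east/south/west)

step 0: :::::::
:::::::
:::::::
:::<:::
:::::::
:::::::
step 1: :::::::
:::::::
:::^:::
:::Z:::
:::::::
:::::::
step 2: :::::::
:::::::
:::Z>::
:::Z:::
:::::::
:::::::
step 3: :::::::
:::::::
:::ZZ::
:::Zv::
:::::::
:::::::
step 4: :::::::
:::::::
:::ZZ::
:::<Z::
:::::::
:::::::
step 5: :::::::
:::::::
:::ZZ::
::::Z::
:::v:::
:::::::
step 6: :::::::
:::::::
:::ZZ::
::::Z::
::<Z:::
:::::::
step 7: :::::::
:::::::
:::ZZ::
::^:Z::
::ZZ:::
:::::::
step 8: :::::::
:::::::
:::ZZ::
::Z>Z::
::ZZ:::
:::::::
step 9: :::::::
:::::::
:::ZZ::
::ZZZ::
::Zv:::
:::::::
step 10: :::::::
:::::::
:::ZZ::
::ZZZ::
::Z:>::
:::::::
step 11: :::::::
:::::::
:::ZZ::
::ZZZ::
::Z:Z::
::::v::
step 12: :::::::
:::::::
:::ZZ::
::ZZZ::
::Z:Z::
:::<Z::
step 13: :::::::
:::::::
:::ZZ::
::ZZZ::
::Z^Z::
:::ZZ::
step 14: :::::::
:::::::
:::ZZ::
::ZZZ::
::ZZ>::
:::ZZ::
step 15: :::::::
:::::::
:::ZZ::
::ZZ^::
::ZZ:::
:::ZZ::
step 16: :::::::
:::::::
:::ZZ::
::Z<:::
::ZZ:::
:::ZZ::
step 17: :::::::
:::::::
:::ZZ::
::Z::::
::Zv:::
:::ZZ::
step 18: :::::::
:::::::
:::ZZ::
::Z::::
::Z:>::
:::ZZ::
step 19: :::::::
:::::::
:::ZZ::
::Z::::
::Z:Z::
:::Zv::
step 20: :::::::
:::::::
:::ZZ::
::Z::::
::Z:Z::
:::Z:>:
step 21: :::::v:
:::::::
:::ZZ::
::Z::::
::Z:Z::
:::Z:Z:
step 22: ::::<Z:
:::::::
:::ZZ::
::Z::::
::Z:Z::
:::Z:Z:
step 23: ::::ZZ:
:::::::
:::ZZ::
::Z::::
::Z:Z::
:::Z^Z:
step 24: ::::ZZ:
:::::::
:::ZZ::
::Z::::
::Z:Z::
:::ZZ>:
step 25: ::::ZZ:
:::::::
:::ZZ::
::Z::::
::Z:Z^:
:::ZZ::
step 26: ::::ZZ:
:::::::
:::ZZ::
::Z::::
::Z:ZZ>
:::ZZ::
step 27: ::::ZZ:
:::::::
:::ZZ::
::Z::::
::Z:ZZZ
:::ZZ:v
step 28: ::::ZZ:
:::::::
:::ZZ::
::Z::::
::Z:ZZZ
:::ZZ<Z
step 29: ::::ZZ:
:::::::
:::ZZ::
::Z::::
::Z:Z^Z
:::ZZZZ
step 30: ::::ZZ:
:::::::
:::ZZ::
::Z::::
::Z:<:Z
:::ZZZZ
step 31: ::::ZZ:
:::::::
:::ZZ::
::Z::::
::Z:::Z
:::ZvZZ
step 32: ::::ZZ:
:::::::
:::ZZ::
::Z::::
::Z:::Z
:::Z:>Z
step 33: ::::ZZ:
:::::::
:::ZZ::
::Z::::
::Z::^Z
:::Z::Z

north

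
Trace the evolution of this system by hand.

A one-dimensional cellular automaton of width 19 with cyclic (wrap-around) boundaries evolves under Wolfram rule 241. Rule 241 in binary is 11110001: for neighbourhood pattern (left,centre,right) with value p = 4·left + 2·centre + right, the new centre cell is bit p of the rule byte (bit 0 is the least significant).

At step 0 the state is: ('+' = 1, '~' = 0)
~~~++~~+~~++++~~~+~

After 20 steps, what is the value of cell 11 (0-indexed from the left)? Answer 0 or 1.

gen 0: ~~~++~~+~~++++~~~+~
gen 1: ++~~++~~+~~+++++~~+
gen 2: +++~~++~~+~~+++++~~
gen 3: ~+++~~++~~+~~+++++~
gen 4: ~~+++~~++~~+~~+++++
gen 5: +~~+++~~++~~+~~++++
gen 6: ++~~+++~~++~~+~~+++
gen 7: +++~~+++~~++~~+~~++
gen 8: ++++~~+++~~++~~+~~+
gen 9: +++++~~+++~~++~~+~~
gen 10: ~+++++~~+++~~++~~+~
gen 11: ~~+++++~~+++~~++~~+
gen 12: +~~+++++~~+++~~++~~
gen 13: ~+~~+++++~~+++~~++~
gen 14: ~~+~~+++++~~+++~~++
gen 15: +~~+~~+++++~~+++~~+
gen 16: ++~~+~~+++++~~+++~~
gen 17: ~++~~+~~+++++~~+++~
gen 18: ~~++~~+~~+++++~~+++
gen 19: +~~++~~+~~+++++~~++
gen 20: ++~~++~~+~~+++++~~+

1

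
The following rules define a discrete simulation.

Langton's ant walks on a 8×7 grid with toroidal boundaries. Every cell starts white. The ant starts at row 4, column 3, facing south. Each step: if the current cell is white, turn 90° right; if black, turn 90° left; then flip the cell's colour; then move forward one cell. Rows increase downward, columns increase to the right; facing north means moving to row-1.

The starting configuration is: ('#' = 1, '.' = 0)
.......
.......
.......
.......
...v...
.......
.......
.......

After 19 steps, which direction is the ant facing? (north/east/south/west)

east

[0] .......
.......
.......
.......
...v...
.......
.......
.......
[1] .......
.......
.......
.......
..<#...
.......
.......
.......
[2] .......
.......
.......
..^....
..##...
.......
.......
.......
[3] .......
.......
.......
..#>...
..##...
.......
.......
.......
[4] .......
.......
.......
..##...
..#v...
.......
.......
.......
[5] .......
.......
.......
..##...
..#.>..
.......
.......
.......
[6] .......
.......
.......
..##...
..#.#..
....v..
.......
.......
[7] .......
.......
.......
..##...
..#.#..
...<#..
.......
.......
[8] .......
.......
.......
..##...
..#^#..
...##..
.......
.......
[9] .......
.......
.......
..##...
..##>..
...##..
.......
.......
[10] .......
.......
.......
..##^..
..##...
...##..
.......
.......
[11] .......
.......
.......
..###>.
..##...
...##..
.......
.......
[12] .......
.......
.......
..####.
..##.v.
...##..
.......
.......
[13] .......
.......
.......
..####.
..##<#.
...##..
.......
.......
[14] .......
.......
.......
..##^#.
..####.
...##..
.......
.......
[15] .......
.......
.......
..#<.#.
..####.
...##..
.......
.......
[16] .......
.......
.......
..#..#.
..#v##.
...##..
.......
.......
[17] .......
.......
.......
..#..#.
..#.>#.
...##..
.......
.......
[18] .......
.......
.......
..#.^#.
..#..#.
...##..
.......
.......
[19] .......
.......
.......
..#.#>.
..#..#.
...##..
.......
.......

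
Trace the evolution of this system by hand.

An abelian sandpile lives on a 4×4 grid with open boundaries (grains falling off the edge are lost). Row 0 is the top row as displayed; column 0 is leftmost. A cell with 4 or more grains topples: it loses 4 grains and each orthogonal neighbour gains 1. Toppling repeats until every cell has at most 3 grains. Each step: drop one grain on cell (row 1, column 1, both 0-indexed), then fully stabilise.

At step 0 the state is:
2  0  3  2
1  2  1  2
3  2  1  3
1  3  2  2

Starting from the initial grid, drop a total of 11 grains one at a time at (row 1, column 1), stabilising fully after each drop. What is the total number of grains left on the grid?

k=0  2  0  3  2
1  2  1  2
3  2  1  3
1  3  2  2
k=1  2  0  3  2
1  3  1  2
3  2  1  3
1  3  2  2
k=2  2  1  3  2
2  0  2  2
3  3  1  3
1  3  2  2
k=3  2  1  3  2
2  1  2  2
3  3  1  3
1  3  2  2
k=4  2  1  3  2
2  2  2  2
3  3  1  3
1  3  2  2
k=5  2  1  3  2
2  3  2  2
3  3  1  3
1  3  2  2
k=6  3  2  3  2
0  2  3  2
1  2  2  3
3  0  3  2
k=7  3  2  3  2
0  3  3  2
1  2  2  3
3  0  3  2
k=8  0  1  1  3
2  2  1  3
1  3  3  3
3  0  3  2
k=9  0  1  1  3
2  3  1  3
1  3  3  3
3  0  3  2
k=10  0  2  3  0
3  2  0  2
2  1  3  2
3  2  1  0
k=11  0  2  3  0
3  3  0  2
2  1  3  2
3  2  1  0

27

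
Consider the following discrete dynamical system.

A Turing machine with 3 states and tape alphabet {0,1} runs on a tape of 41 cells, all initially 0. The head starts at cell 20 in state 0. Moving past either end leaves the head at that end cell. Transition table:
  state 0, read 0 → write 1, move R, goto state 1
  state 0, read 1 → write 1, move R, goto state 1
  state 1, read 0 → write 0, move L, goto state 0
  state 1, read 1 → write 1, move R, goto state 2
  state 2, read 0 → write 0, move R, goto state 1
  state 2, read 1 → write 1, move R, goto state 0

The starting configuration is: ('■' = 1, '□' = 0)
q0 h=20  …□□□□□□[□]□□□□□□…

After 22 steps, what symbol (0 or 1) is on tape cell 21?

step 0: q0 h=20  …□□□□□□[□]□□□□□□…
step 1: q1 h=21  …□□□□□■[□]□□□□□□…
step 2: q0 h=20  …□□□□□□[■]□□□□□□…
step 3: q1 h=21  …□□□□□■[□]□□□□□□…
step 4: q0 h=20  …□□□□□□[■]□□□□□□…
step 5: q1 h=21  …□□□□□■[□]□□□□□□…
step 6: q0 h=20  …□□□□□□[■]□□□□□□…
step 7: q1 h=21  …□□□□□■[□]□□□□□□…
step 8: q0 h=20  …□□□□□□[■]□□□□□□…
step 9: q1 h=21  …□□□□□■[□]□□□□□□…
step 10: q0 h=20  …□□□□□□[■]□□□□□□…
step 11: q1 h=21  …□□□□□■[□]□□□□□□…
step 12: q0 h=20  …□□□□□□[■]□□□□□□…
step 13: q1 h=21  …□□□□□■[□]□□□□□□…
step 14: q0 h=20  …□□□□□□[■]□□□□□□…
step 15: q1 h=21  …□□□□□■[□]□□□□□□…
step 16: q0 h=20  …□□□□□□[■]□□□□□□…
step 17: q1 h=21  …□□□□□■[□]□□□□□□…
step 18: q0 h=20  …□□□□□□[■]□□□□□□…
step 19: q1 h=21  …□□□□□■[□]□□□□□□…
step 20: q0 h=20  …□□□□□□[■]□□□□□□…
step 21: q1 h=21  …□□□□□■[□]□□□□□□…
step 22: q0 h=20  …□□□□□□[■]□□□□□□…

0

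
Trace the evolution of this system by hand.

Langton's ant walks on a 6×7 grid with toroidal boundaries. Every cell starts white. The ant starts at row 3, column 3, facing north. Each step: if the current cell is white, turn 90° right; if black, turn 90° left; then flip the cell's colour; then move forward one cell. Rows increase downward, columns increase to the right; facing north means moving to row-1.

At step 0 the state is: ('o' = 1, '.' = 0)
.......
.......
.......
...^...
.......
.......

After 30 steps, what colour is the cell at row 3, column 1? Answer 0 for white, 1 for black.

step 0: .......
.......
.......
...^...
.......
.......
step 1: .......
.......
.......
...o>..
.......
.......
step 2: .......
.......
.......
...oo..
....v..
.......
step 3: .......
.......
.......
...oo..
...<o..
.......
step 4: .......
.......
.......
...^o..
...oo..
.......
step 5: .......
.......
.......
..<.o..
...oo..
.......
step 6: .......
.......
..^....
..o.o..
...oo..
.......
step 7: .......
.......
..o>...
..o.o..
...oo..
.......
step 8: .......
.......
..oo...
..ovo..
...oo..
.......
step 9: .......
.......
..oo...
..<oo..
...oo..
.......
step 10: .......
.......
..oo...
...oo..
..voo..
.......
step 11: .......
.......
..oo...
...oo..
.<ooo..
.......
step 12: .......
.......
..oo...
.^.oo..
.oooo..
.......
step 13: .......
.......
..oo...
.o>oo..
.oooo..
.......
step 14: .......
.......
..oo...
.oooo..
.ovoo..
.......
step 15: .......
.......
..oo...
.oooo..
.o.>o..
.......
step 16: .......
.......
..oo...
.oo^o..
.o..o..
.......
step 17: .......
.......
..oo...
.o<.o..
.o..o..
.......
step 18: .......
.......
..oo...
.o..o..
.ov.o..
.......
step 19: .......
.......
..oo...
.o..o..
.<o.o..
.......
step 20: .......
.......
..oo...
.o..o..
..o.o..
.v.....
step 21: .......
.......
..oo...
.o..o..
..o.o..
<o.....
step 22: .......
.......
..oo...
.o..o..
^.o.o..
oo.....
step 23: .......
.......
..oo...
.o..o..
o>o.o..
oo.....
step 24: .......
.......
..oo...
.o..o..
ooo.o..
ov.....
step 25: .......
.......
..oo...
.o..o..
ooo.o..
o.>....
step 26: ..v....
.......
..oo...
.o..o..
ooo.o..
o.o....
step 27: .<o....
.......
..oo...
.o..o..
ooo.o..
o.o....
step 28: .oo....
.......
..oo...
.o..o..
ooo.o..
o^o....
step 29: .oo....
.......
..oo...
.o..o..
ooo.o..
oo>....
step 30: .oo....
.......
..oo...
.o..o..
oo^.o..
oo.....

1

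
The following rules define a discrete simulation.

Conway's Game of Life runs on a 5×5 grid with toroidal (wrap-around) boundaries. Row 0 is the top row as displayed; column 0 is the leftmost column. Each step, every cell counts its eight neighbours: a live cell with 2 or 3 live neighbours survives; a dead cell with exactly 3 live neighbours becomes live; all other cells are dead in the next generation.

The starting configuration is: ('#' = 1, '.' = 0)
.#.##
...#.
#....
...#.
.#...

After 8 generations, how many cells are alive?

2

0) .#.##
...#.
#....
...#.
.#...
1) #..##
#.##.
....#
.....
#..##
2) .....
###..
...##
#..#.
#..#.
3) #.#.#
#####
...#.
#.##.
.....
4) ..#..
.....
.....
..###
#.#..
5) .#...
.....
...#.
.####
..#.#
6) .....
.....
...##
##..#
....#
7) .....
.....
...##
.....
....#
8) .....
.....
.....
...##
.....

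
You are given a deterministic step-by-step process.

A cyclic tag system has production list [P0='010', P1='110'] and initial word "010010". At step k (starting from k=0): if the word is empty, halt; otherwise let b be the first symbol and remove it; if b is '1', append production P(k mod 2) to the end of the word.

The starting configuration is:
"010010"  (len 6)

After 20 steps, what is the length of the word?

gen 0: "010010"  (len 6)
gen 1: "10010"  (len 5)
gen 2: "0010110"  (len 7)
gen 3: "010110"  (len 6)
gen 4: "10110"  (len 5)
gen 5: "0110010"  (len 7)
gen 6: "110010"  (len 6)
gen 7: "10010010"  (len 8)
gen 8: "0010010110"  (len 10)
gen 9: "010010110"  (len 9)
gen 10: "10010110"  (len 8)
gen 11: "0010110010"  (len 10)
gen 12: "010110010"  (len 9)
gen 13: "10110010"  (len 8)
gen 14: "0110010110"  (len 10)
gen 15: "110010110"  (len 9)
gen 16: "10010110110"  (len 11)
gen 17: "0010110110010"  (len 13)
gen 18: "010110110010"  (len 12)
gen 19: "10110110010"  (len 11)
gen 20: "0110110010110"  (len 13)

13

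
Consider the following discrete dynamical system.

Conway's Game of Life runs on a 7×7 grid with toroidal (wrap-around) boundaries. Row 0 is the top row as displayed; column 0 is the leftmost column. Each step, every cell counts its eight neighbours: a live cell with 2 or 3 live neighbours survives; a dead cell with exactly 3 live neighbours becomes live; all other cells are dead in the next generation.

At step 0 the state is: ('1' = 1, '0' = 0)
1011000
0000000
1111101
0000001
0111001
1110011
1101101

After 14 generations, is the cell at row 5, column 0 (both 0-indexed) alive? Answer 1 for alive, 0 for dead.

1

0) 1011000
0000000
1111101
0000001
0111001
1110011
1101101
1) 1011101
0000101
1111011
0000101
0001000
0000000
0000100
2) 1000101
0000000
0111000
0100101
0000000
0000000
0000110
3) 0000101
1111000
1111000
1101000
0000000
0000000
0000111
4) 0110101
0000101
0000101
1001000
0000000
0000010
0000101
5) 0000101
0000101
1001101
0000000
0000000
0000010
1001101
6) 0000101
0000101
1001101
0000000
0000000
0000111
1001101
7) 0000101
0000101
1001101
0000000
0000010
1001101
1001000
8) 1001101
0000101
1001101
0000111
0000111
1001111
1001000
9) 1001101
0000000
1001000
0000000
0000000
1001000
0110000
10) 1111000
1001101
0000000
0000000
0000000
0110000
0110101
11) 0000000
1001101
0000000
0000000
0000000
1111000
0000000
12) 0000000
0000000
0000000
0000000
0110000
0110000
0110000
13) 0000000
0000000
0000000
0000000
0110000
1001000
0110000
14) 0000000
0000000
0000000
0000000
0110000
1001000
0110000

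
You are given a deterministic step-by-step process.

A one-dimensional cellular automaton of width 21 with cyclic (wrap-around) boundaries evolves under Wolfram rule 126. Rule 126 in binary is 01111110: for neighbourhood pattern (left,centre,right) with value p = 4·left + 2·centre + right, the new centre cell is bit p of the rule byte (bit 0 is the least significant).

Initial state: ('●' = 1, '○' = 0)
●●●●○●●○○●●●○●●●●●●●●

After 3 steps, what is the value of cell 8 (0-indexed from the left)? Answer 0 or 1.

0) ●●●●○●●○○●●●○●●●●●●●●
1) ○○○●●●●●●●○●●●○○○○○○○
2) ○○●●○○○○○●●●○●●○○○○○○
3) ○●●●●○○○●●○●●●●●○○○○○

1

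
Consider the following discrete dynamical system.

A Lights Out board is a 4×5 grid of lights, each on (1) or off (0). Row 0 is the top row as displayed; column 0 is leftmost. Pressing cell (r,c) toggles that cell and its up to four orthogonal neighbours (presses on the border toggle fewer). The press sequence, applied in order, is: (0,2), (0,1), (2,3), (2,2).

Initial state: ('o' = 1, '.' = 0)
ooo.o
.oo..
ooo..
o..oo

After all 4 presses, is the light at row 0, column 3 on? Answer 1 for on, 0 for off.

1

gen 0: ooo.o
.oo..
ooo..
o..oo
gen 1: o..oo
.o...
ooo..
o..oo
gen 2: .oooo
.....
ooo..
o..oo
gen 3: .oooo
...o.
oo.oo
o...o
gen 4: .oooo
..oo.
o.o.o
o.o.o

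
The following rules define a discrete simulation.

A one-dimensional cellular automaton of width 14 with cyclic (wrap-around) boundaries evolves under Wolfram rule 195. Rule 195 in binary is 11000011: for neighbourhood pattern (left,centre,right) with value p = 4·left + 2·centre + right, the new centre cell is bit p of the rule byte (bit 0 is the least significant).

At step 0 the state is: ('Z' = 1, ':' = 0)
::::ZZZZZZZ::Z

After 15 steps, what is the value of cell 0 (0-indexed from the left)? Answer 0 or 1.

step 0: ::::ZZZZZZZ::Z
step 1: :ZZZ:ZZZZZZ:Z:
step 2: Z:ZZ::ZZZZZ:::
step 3: :::Z:Z:ZZZZ:ZZ
step 4: :ZZ:::::ZZZ::Z
step 5: ::Z:ZZZZ:ZZ:Z:
step 6: ZZ:::ZZZ::Z:::
step 7: :Z:ZZ:ZZ:Z::ZZ
step 8: ::::Z::Z:::Z:Z
step 9: :ZZZ::Z::ZZ:::
step 10: Z:ZZ:Z::Z:Z:ZZ
step 11: Z::Z:::Z:::::Z
step 12: Z:Z::ZZ::ZZZZ:
step 13: ::::Z:Z:Z:ZZZ:
step 14: ZZZZ:::::::ZZ:
step 15: :ZZZ:ZZZZZZ:Z:

0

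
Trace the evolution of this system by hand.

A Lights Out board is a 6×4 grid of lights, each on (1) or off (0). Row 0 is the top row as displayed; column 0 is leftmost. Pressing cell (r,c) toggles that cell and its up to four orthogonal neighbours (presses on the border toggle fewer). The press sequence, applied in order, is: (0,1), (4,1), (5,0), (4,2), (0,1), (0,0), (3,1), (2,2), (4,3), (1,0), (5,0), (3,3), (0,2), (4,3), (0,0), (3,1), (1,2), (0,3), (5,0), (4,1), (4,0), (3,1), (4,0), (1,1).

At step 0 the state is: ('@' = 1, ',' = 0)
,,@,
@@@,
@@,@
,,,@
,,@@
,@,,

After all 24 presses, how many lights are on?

t=0: ,,@,
@@@,
@@,@
,,,@
,,@@
,@,,
t=1: @@,,
@,@,
@@,@
,,,@
,,@@
,@,,
t=2: @@,,
@,@,
@@,@
,@,@
@@,@
,,,,
t=3: @@,,
@,@,
@@,@
,@,@
,@,@
@@,,
t=4: @@,,
@,@,
@@,@
,@@@
,,@,
@@@,
t=5: ,,@,
@@@,
@@,@
,@@@
,,@,
@@@,
t=6: @@@,
,@@,
@@,@
,@@@
,,@,
@@@,
t=7: @@@,
,@@,
@,,@
@,,@
,@@,
@@@,
t=8: @@@,
,@,,
@@@,
@,@@
,@@,
@@@,
t=9: @@@,
,@,,
@@@,
@,@,
,@,@
@@@@
t=10: ,@@,
@,,,
,@@,
@,@,
,@,@
@@@@
t=11: ,@@,
@,,,
,@@,
@,@,
@@,@
,,@@
t=12: ,@@,
@,,,
,@@@
@,,@
@@,,
,,@@
t=13: ,,,@
@,@,
,@@@
@,,@
@@,,
,,@@
t=14: ,,,@
@,@,
,@@@
@,,,
@@@@
,,@,
t=15: @@,@
,,@,
,@@@
@,,,
@@@@
,,@,
t=16: @@,@
,,@,
,,@@
,@@,
@,@@
,,@,
t=17: @@@@
,@,@
,,,@
,@@,
@,@@
,,@,
t=18: @@,,
,@,,
,,,@
,@@,
@,@@
,,@,
t=19: @@,,
,@,,
,,,@
,@@,
,,@@
@@@,
t=20: @@,,
,@,,
,,,@
,,@,
@@,@
@,@,
t=21: @@,,
,@,,
,,,@
@,@,
,,,@
,,@,
t=22: @@,,
,@,,
,@,@
,@,,
,@,@
,,@,
t=23: @@,,
,@,,
,@,@
@@,,
@,,@
@,@,
t=24: @,,,
@,@,
,,,@
@@,,
@,,@
@,@,

10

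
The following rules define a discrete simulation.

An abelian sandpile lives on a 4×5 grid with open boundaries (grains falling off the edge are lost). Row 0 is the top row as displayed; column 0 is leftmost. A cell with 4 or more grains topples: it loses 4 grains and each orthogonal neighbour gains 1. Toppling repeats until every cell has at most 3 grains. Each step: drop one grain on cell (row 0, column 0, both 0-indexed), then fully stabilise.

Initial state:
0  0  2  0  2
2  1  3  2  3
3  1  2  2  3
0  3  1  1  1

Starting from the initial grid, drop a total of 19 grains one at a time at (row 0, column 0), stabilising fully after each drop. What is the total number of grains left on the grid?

36

gen 0: 0  0  2  0  2
2  1  3  2  3
3  1  2  2  3
0  3  1  1  1
gen 1: 1  0  2  0  2
2  1  3  2  3
3  1  2  2  3
0  3  1  1  1
gen 2: 2  0  2  0  2
2  1  3  2  3
3  1  2  2  3
0  3  1  1  1
gen 3: 3  0  2  0  2
2  1  3  2  3
3  1  2  2  3
0  3  1  1  1
gen 4: 0  1  2  0  2
3  1  3  2  3
3  1  2  2  3
0  3  1  1  1
gen 5: 1  1  2  0  2
3  1  3  2  3
3  1  2  2  3
0  3  1  1  1
gen 6: 2  1  2  0  2
3  1  3  2  3
3  1  2  2  3
0  3  1  1  1
gen 7: 3  1  2  0  2
3  1  3  2  3
3  1  2  2  3
0  3  1  1  1
gen 8: 1  2  2  0  2
1  2  3  2  3
0  2  2  2  3
1  3  1  1  1
gen 9: 2  2  2  0  2
1  2  3  2  3
0  2  2  2  3
1  3  1  1  1
gen 10: 3  2  2  0  2
1  2  3  2  3
0  2  2  2  3
1  3  1  1  1
gen 11: 0  3  2  0  2
2  2  3  2  3
0  2  2  2  3
1  3  1  1  1
gen 12: 1  3  2  0  2
2  2  3  2  3
0  2  2  2  3
1  3  1  1  1
gen 13: 2  3  2  0  2
2  2  3  2  3
0  2  2  2  3
1  3  1  1  1
gen 14: 3  3  2  0  2
2  2  3  2  3
0  2  2  2  3
1  3  1  1  1
gen 15: 1  0  3  0  2
3  3  3  2  3
0  2  2  2  3
1  3  1  1  1
gen 16: 2  0  3  0  2
3  3  3  2  3
0  2  2  2  3
1  3  1  1  1
gen 17: 3  0  3  0  2
3  3  3  2  3
0  2  2  2  3
1  3  1  1  1
gen 18: 1  3  0  1  2
1  1  1  3  3
1  3  3  2  3
1  3  1  1  1
gen 19: 2  3  0  1  2
1  1  1  3  3
1  3  3  2  3
1  3  1  1  1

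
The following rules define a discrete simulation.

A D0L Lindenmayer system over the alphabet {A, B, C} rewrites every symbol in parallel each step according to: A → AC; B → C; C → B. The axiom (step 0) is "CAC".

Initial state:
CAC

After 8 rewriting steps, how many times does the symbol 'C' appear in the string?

step 0: CAC
step 1: BACB
step 2: CACBC
step 3: BACBCB
step 4: CACBCBC
step 5: BACBCBCB
step 6: CACBCBCBC
step 7: BACBCBCBCB
step 8: CACBCBCBCBC

6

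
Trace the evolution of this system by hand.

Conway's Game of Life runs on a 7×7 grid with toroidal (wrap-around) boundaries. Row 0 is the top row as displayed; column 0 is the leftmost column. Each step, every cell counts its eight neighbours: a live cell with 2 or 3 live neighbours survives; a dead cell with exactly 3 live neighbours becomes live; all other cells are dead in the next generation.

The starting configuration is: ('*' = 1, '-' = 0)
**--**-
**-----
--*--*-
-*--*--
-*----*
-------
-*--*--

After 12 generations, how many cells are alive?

16

gen 0: **--**-
**-----
--*--*-
-*--*--
-*----*
-------
-*--*--
gen 1: --*-***
*-*-**-
*-*----
***--*-
*------
*------
**--**-
gen 2: --*----
*-*-*--
*-*-**-
*-*----
*------
*------
**-**--
gen 3: *-*-*--
--*-***
*-*-**-
*--*---
*-----*
*-----*
****---
gen 4: *---*--
*-*----
*-*----
*--***-
-*-----
--*----
--**---
gen 5: --*----
*--*--*
*-*-*--
*-***-*
-****--
-***---
-***---
gen 6: *------
*-**--*
--*-*--
*-----*
-----*-
*------
-------
gen 7: **----*
*-**--*
--*--*-
-----**
*------
-------
-------
gen 8: -**---*
--**-*-
******-
-----**
------*
-------
*------
gen 9: ****--*
-----*-
**-----
-***---
-----**
-------
**-----
gen 10: --*---*
-------
**-----
-**---*
--*----
*-----*
------*
gen 11: -------
**-----
***----
--*----
--*---*
*-----*
-----**
gen 12: *-----*
*-*----
*-*----
*-**---
**----*
*------
*----**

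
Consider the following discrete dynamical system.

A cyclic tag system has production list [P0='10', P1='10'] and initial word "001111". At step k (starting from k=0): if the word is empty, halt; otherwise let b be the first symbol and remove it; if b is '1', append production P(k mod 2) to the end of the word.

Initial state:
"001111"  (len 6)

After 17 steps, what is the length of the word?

9

t=0: "001111"  (len 6)
t=1: "01111"  (len 5)
t=2: "1111"  (len 4)
t=3: "11110"  (len 5)
t=4: "111010"  (len 6)
t=5: "1101010"  (len 7)
t=6: "10101010"  (len 8)
t=7: "010101010"  (len 9)
t=8: "10101010"  (len 8)
t=9: "010101010"  (len 9)
t=10: "10101010"  (len 8)
t=11: "010101010"  (len 9)
t=12: "10101010"  (len 8)
t=13: "010101010"  (len 9)
t=14: "10101010"  (len 8)
t=15: "010101010"  (len 9)
t=16: "10101010"  (len 8)
t=17: "010101010"  (len 9)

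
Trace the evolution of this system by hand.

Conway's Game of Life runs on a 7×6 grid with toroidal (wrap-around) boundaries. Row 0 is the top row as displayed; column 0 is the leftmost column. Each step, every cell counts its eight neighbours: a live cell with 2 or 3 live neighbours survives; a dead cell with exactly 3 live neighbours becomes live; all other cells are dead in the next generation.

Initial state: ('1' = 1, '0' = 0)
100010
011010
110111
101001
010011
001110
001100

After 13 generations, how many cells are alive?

[0] 100010
011010
110111
101001
010011
001110
001100
[1] 000011
001000
000000
001000
010000
010001
011001
[2] 111111
000000
000000
000000
111000
010000
011001
[3] 000111
111111
000000
010000
111000
000000
000001
[4] 010000
111000
000111
111000
111000
110000
000001
[5] 011000
111111
000111
000010
000001
001001
010000
[6] 000011
000000
010000
000100
000011
100000
110000
[7] 100001
000000
000000
000010
000011
110000
110000
[8] 110001
000000
000000
000011
100011
010000
000000
[9] 100000
100000
000000
100010
100010
100001
010000
[10] 110000
000000
000001
000000
110010
110001
010001
[11] 110000
100000
000000
100001
010000
001010
001001
[12] 110001
110000
100001
100000
110001
011100
101101
[13] 000010
000000
000001
000000
000001
000100
000101

6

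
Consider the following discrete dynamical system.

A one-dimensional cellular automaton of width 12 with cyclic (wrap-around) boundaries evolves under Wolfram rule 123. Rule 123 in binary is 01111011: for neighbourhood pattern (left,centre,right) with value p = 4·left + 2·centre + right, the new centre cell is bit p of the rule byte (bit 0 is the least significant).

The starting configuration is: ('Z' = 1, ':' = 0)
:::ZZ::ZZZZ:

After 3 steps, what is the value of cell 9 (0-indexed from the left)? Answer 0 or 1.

step 0: :::ZZ::ZZZZ:
step 1: ZZZZZZZZ::ZZ
step 2: :::::::ZZZZ:
step 3: ZZZZZZZZ::ZZ

0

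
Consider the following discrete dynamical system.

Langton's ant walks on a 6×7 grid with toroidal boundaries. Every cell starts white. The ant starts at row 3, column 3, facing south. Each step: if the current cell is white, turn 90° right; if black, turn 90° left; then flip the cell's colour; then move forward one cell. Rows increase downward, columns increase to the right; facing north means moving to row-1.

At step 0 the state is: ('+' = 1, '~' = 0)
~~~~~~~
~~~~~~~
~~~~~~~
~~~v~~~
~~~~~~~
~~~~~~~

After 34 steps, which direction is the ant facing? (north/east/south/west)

north

step 0: ~~~~~~~
~~~~~~~
~~~~~~~
~~~v~~~
~~~~~~~
~~~~~~~
step 1: ~~~~~~~
~~~~~~~
~~~~~~~
~~<+~~~
~~~~~~~
~~~~~~~
step 2: ~~~~~~~
~~~~~~~
~~^~~~~
~~++~~~
~~~~~~~
~~~~~~~
step 3: ~~~~~~~
~~~~~~~
~~+>~~~
~~++~~~
~~~~~~~
~~~~~~~
step 4: ~~~~~~~
~~~~~~~
~~++~~~
~~+v~~~
~~~~~~~
~~~~~~~
step 5: ~~~~~~~
~~~~~~~
~~++~~~
~~+~>~~
~~~~~~~
~~~~~~~
step 6: ~~~~~~~
~~~~~~~
~~++~~~
~~+~+~~
~~~~v~~
~~~~~~~
step 7: ~~~~~~~
~~~~~~~
~~++~~~
~~+~+~~
~~~<+~~
~~~~~~~
step 8: ~~~~~~~
~~~~~~~
~~++~~~
~~+^+~~
~~~++~~
~~~~~~~
step 9: ~~~~~~~
~~~~~~~
~~++~~~
~~++>~~
~~~++~~
~~~~~~~
step 10: ~~~~~~~
~~~~~~~
~~++^~~
~~++~~~
~~~++~~
~~~~~~~
step 11: ~~~~~~~
~~~~~~~
~~+++>~
~~++~~~
~~~++~~
~~~~~~~
step 12: ~~~~~~~
~~~~~~~
~~++++~
~~++~v~
~~~++~~
~~~~~~~
step 13: ~~~~~~~
~~~~~~~
~~++++~
~~++<+~
~~~++~~
~~~~~~~
step 14: ~~~~~~~
~~~~~~~
~~++^+~
~~++++~
~~~++~~
~~~~~~~
step 15: ~~~~~~~
~~~~~~~
~~+<~+~
~~++++~
~~~++~~
~~~~~~~
step 16: ~~~~~~~
~~~~~~~
~~+~~+~
~~+v++~
~~~++~~
~~~~~~~
step 17: ~~~~~~~
~~~~~~~
~~+~~+~
~~+~>+~
~~~++~~
~~~~~~~
step 18: ~~~~~~~
~~~~~~~
~~+~^+~
~~+~~+~
~~~++~~
~~~~~~~
step 19: ~~~~~~~
~~~~~~~
~~+~+>~
~~+~~+~
~~~++~~
~~~~~~~
step 20: ~~~~~~~
~~~~~^~
~~+~+~~
~~+~~+~
~~~++~~
~~~~~~~
step 21: ~~~~~~~
~~~~~+>
~~+~+~~
~~+~~+~
~~~++~~
~~~~~~~
step 22: ~~~~~~~
~~~~~++
~~+~+~v
~~+~~+~
~~~++~~
~~~~~~~
step 23: ~~~~~~~
~~~~~++
~~+~+<+
~~+~~+~
~~~++~~
~~~~~~~
step 24: ~~~~~~~
~~~~~^+
~~+~+++
~~+~~+~
~~~++~~
~~~~~~~
step 25: ~~~~~~~
~~~~<~+
~~+~+++
~~+~~+~
~~~++~~
~~~~~~~
step 26: ~~~~^~~
~~~~+~+
~~+~+++
~~+~~+~
~~~++~~
~~~~~~~
step 27: ~~~~+>~
~~~~+~+
~~+~+++
~~+~~+~
~~~++~~
~~~~~~~
step 28: ~~~~++~
~~~~+v+
~~+~+++
~~+~~+~
~~~++~~
~~~~~~~
step 29: ~~~~++~
~~~~<++
~~+~+++
~~+~~+~
~~~++~~
~~~~~~~
step 30: ~~~~++~
~~~~~++
~~+~v++
~~+~~+~
~~~++~~
~~~~~~~
step 31: ~~~~++~
~~~~~++
~~+~~>+
~~+~~+~
~~~++~~
~~~~~~~
step 32: ~~~~++~
~~~~~^+
~~+~~~+
~~+~~+~
~~~++~~
~~~~~~~
step 33: ~~~~++~
~~~~<~+
~~+~~~+
~~+~~+~
~~~++~~
~~~~~~~
step 34: ~~~~^+~
~~~~+~+
~~+~~~+
~~+~~+~
~~~++~~
~~~~~~~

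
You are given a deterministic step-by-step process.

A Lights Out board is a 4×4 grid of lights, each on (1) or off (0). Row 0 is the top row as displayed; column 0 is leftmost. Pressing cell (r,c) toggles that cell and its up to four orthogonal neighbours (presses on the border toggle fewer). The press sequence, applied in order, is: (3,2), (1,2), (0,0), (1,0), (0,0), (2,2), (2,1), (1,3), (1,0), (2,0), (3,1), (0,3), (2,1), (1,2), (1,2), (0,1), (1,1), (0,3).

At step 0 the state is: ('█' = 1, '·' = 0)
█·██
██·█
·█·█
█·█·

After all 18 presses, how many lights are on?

9

0) █·██
██·█
·█·█
█·█·
1) █·██
██·█
·███
██·█
2) █··█
█·█·
·█·█
██·█
3) ·█·█
··█·
·█·█
██·█
4) ██·█
███·
██·█
██·█
5) ···█
·██·
██·█
██·█
6) ···█
·█··
█·█·
████
7) ···█
····
·█··
█·██
8) ····
··██
·█·█
█·██
9) █···
████
██·█
█·██
10) █···
·███
···█
··██
11) █···
·███
·█·█
██·█
12) █·██
·██·
·█·█
██·█
13) █·██
··█·
█·██
█··█
14) █··█
·█·█
█··█
█··█
15) █·██
··█·
█·██
█··█
16) ·█·█
·██·
█·██
█··█
17) ···█
█···
████
█··█
18) ··█·
█··█
████
█··█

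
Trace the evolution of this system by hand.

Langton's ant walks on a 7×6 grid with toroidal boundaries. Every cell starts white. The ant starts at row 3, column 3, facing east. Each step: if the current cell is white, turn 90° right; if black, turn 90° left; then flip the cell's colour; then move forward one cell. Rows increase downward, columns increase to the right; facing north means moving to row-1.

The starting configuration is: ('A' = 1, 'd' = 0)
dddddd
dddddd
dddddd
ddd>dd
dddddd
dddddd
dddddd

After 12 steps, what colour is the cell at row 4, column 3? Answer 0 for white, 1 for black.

step 0: dddddd
dddddd
dddddd
ddd>dd
dddddd
dddddd
dddddd
step 1: dddddd
dddddd
dddddd
dddAdd
dddvdd
dddddd
dddddd
step 2: dddddd
dddddd
dddddd
dddAdd
dd<Add
dddddd
dddddd
step 3: dddddd
dddddd
dddddd
dd^Add
ddAAdd
dddddd
dddddd
step 4: dddddd
dddddd
dddddd
ddA>dd
ddAAdd
dddddd
dddddd
step 5: dddddd
dddddd
ddd^dd
ddAddd
ddAAdd
dddddd
dddddd
step 6: dddddd
dddddd
dddA>d
ddAddd
ddAAdd
dddddd
dddddd
step 7: dddddd
dddddd
dddAAd
ddAdvd
ddAAdd
dddddd
dddddd
step 8: dddddd
dddddd
dddAAd
ddA<Ad
ddAAdd
dddddd
dddddd
step 9: dddddd
dddddd
ddd^Ad
ddAAAd
ddAAdd
dddddd
dddddd
step 10: dddddd
dddddd
dd<dAd
ddAAAd
ddAAdd
dddddd
dddddd
step 11: dddddd
dd^ddd
ddAdAd
ddAAAd
ddAAdd
dddddd
dddddd
step 12: dddddd
ddA>dd
ddAdAd
ddAAAd
ddAAdd
dddddd
dddddd

1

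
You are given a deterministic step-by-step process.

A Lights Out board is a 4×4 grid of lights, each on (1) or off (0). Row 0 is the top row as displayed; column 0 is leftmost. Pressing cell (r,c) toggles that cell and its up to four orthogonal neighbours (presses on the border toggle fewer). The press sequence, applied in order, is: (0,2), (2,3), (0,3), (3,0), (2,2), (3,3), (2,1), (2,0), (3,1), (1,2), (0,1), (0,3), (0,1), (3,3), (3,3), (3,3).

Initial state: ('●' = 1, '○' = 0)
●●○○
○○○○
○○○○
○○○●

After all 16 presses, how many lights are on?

7

gen 0: ●●○○
○○○○
○○○○
○○○●
gen 1: ●○●●
○○●○
○○○○
○○○●
gen 2: ●○●●
○○●●
○○●●
○○○○
gen 3: ●○○○
○○●○
○○●●
○○○○
gen 4: ●○○○
○○●○
●○●●
●●○○
gen 5: ●○○○
○○○○
●●○○
●●●○
gen 6: ●○○○
○○○○
●●○●
●●○●
gen 7: ●○○○
○●○○
○○●●
●○○●
gen 8: ●○○○
●●○○
●●●●
○○○●
gen 9: ●○○○
●●○○
●○●●
●●●●
gen 10: ●○●○
●○●●
●○○●
●●●●
gen 11: ○●○○
●●●●
●○○●
●●●●
gen 12: ○●●●
●●●○
●○○●
●●●●
gen 13: ●○○●
●○●○
●○○●
●●●●
gen 14: ●○○●
●○●○
●○○○
●●○○
gen 15: ●○○●
●○●○
●○○●
●●●●
gen 16: ●○○●
●○●○
●○○○
●●○○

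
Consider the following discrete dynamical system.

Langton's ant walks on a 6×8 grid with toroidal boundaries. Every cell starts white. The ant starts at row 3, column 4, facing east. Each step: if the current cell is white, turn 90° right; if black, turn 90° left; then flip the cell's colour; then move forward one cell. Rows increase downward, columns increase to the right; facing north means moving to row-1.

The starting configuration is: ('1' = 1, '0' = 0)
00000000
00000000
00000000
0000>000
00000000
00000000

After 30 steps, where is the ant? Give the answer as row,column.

[0] 00000000
00000000
00000000
0000>000
00000000
00000000
[1] 00000000
00000000
00000000
00001000
0000v000
00000000
[2] 00000000
00000000
00000000
00001000
000<1000
00000000
[3] 00000000
00000000
00000000
000^1000
00011000
00000000
[4] 00000000
00000000
00000000
0001>000
00011000
00000000
[5] 00000000
00000000
0000^000
00010000
00011000
00000000
[6] 00000000
00000000
00001>00
00010000
00011000
00000000
[7] 00000000
00000000
00001100
00010v00
00011000
00000000
[8] 00000000
00000000
00001100
0001<100
00011000
00000000
[9] 00000000
00000000
0000^100
00011100
00011000
00000000
[10] 00000000
00000000
000<0100
00011100
00011000
00000000
[11] 00000000
000^0000
00010100
00011100
00011000
00000000
[12] 00000000
0001>000
00010100
00011100
00011000
00000000
[13] 00000000
00011000
0001v100
00011100
00011000
00000000
[14] 00000000
00011000
000<1100
00011100
00011000
00000000
[15] 00000000
00011000
00001100
000v1100
00011000
00000000
[16] 00000000
00011000
00001100
0000>100
00011000
00000000
[17] 00000000
00011000
0000^100
00000100
00011000
00000000
[18] 00000000
00011000
000<0100
00000100
00011000
00000000
[19] 00000000
000^1000
00010100
00000100
00011000
00000000
[20] 00000000
00<01000
00010100
00000100
00011000
00000000
[21] 00^00000
00101000
00010100
00000100
00011000
00000000
[22] 001>0000
00101000
00010100
00000100
00011000
00000000
[23] 00110000
001v1000
00010100
00000100
00011000
00000000
[24] 00110000
00<11000
00010100
00000100
00011000
00000000
[25] 00110000
00011000
00v10100
00000100
00011000
00000000
[26] 00110000
00011000
0<110100
00000100
00011000
00000000
[27] 00110000
0^011000
01110100
00000100
00011000
00000000
[28] 00110000
01>11000
01110100
00000100
00011000
00000000
[29] 00110000
01111000
01v10100
00000100
00011000
00000000
[30] 00110000
01111000
010>0100
00000100
00011000
00000000

2,3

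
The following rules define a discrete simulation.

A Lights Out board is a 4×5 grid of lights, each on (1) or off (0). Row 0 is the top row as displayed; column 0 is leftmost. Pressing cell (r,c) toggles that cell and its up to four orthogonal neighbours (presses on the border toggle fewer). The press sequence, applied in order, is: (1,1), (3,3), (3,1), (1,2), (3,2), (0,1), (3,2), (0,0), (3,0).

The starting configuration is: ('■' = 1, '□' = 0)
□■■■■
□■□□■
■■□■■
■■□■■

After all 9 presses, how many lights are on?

step 0: □■■■■
□■□□■
■■□■■
■■□■■
step 1: □□■■■
■□■□■
■□□■■
■■□■■
step 2: □□■■■
■□■□■
■□□□■
■■■□□
step 3: □□■■■
■□■□■
■■□□■
□□□□□
step 4: □□□■■
■■□■■
■■■□■
□□□□□
step 5: □□□■■
■■□■■
■■□□■
□■■■□
step 6: ■■■■■
■□□■■
■■□□■
□■■■□
step 7: ■■■■■
■□□■■
■■■□■
□□□□□
step 8: □□■■■
□□□■■
■■■□■
□□□□□
step 9: □□■■■
□□□■■
□■■□■
■■□□□

10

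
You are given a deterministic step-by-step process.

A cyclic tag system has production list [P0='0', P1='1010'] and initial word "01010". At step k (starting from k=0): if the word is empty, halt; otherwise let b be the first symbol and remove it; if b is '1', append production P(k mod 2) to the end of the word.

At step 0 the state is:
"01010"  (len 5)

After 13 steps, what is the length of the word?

16

gen 0: "01010"  (len 5)
gen 1: "1010"  (len 4)
gen 2: "0101010"  (len 7)
gen 3: "101010"  (len 6)
gen 4: "010101010"  (len 9)
gen 5: "10101010"  (len 8)
gen 6: "01010101010"  (len 11)
gen 7: "1010101010"  (len 10)
gen 8: "0101010101010"  (len 13)
gen 9: "101010101010"  (len 12)
gen 10: "010101010101010"  (len 15)
gen 11: "10101010101010"  (len 14)
gen 12: "01010101010101010"  (len 17)
gen 13: "1010101010101010"  (len 16)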